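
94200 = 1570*60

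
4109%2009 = 91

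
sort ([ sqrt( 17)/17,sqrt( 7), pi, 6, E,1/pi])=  [ sqrt( 17) /17, 1/pi, sqrt(7), E, pi , 6]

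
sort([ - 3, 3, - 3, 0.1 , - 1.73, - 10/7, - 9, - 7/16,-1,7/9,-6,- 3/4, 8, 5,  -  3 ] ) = [ - 9 , - 6, - 3, - 3,-3, - 1.73, - 10/7,-1 ,- 3/4, - 7/16, 0.1,7/9,3,5,8]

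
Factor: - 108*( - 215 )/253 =23220/253=2^2*3^3*5^1*11^( - 1)*23^( - 1 )*43^1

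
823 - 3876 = -3053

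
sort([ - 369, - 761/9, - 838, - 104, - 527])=[ - 838, - 527, - 369 , - 104,-761/9]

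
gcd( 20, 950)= 10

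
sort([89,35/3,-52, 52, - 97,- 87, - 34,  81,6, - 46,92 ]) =[- 97,- 87, - 52, - 46,- 34, 6, 35/3,52, 81 , 89, 92] 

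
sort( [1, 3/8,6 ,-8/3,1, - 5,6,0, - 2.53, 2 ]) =[- 5,  -  8/3,-2.53,0, 3/8 , 1,  1,2 , 6, 6]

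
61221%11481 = 3816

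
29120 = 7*4160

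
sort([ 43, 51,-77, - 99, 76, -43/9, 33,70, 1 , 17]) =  [ - 99,-77, -43/9, 1 , 17 , 33, 43,51, 70, 76] 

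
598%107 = 63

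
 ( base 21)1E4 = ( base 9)1011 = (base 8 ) 1343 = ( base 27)10A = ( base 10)739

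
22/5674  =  11/2837=   0.00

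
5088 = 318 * 16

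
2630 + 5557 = 8187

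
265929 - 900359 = -634430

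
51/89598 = 17/29866 = 0.00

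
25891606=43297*598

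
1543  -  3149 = -1606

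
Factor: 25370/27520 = 2^ (-6)*59^1=59/64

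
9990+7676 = 17666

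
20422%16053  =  4369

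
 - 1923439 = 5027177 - 6950616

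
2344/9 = 2344/9 = 260.44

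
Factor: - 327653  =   - 547^1*599^1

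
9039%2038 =887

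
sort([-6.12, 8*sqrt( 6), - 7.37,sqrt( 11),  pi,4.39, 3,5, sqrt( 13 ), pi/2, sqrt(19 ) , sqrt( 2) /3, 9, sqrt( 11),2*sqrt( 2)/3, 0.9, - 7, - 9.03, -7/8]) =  [ - 9.03,-7.37,- 7, - 6.12, -7/8, sqrt (2) /3,0.9,2*sqrt(2)/3, pi/2, 3, pi,sqrt(11), sqrt(11), sqrt(13), sqrt(19),4.39 , 5,9, 8*sqrt(6 )]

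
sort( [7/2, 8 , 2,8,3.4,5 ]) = [2,3.4,7/2, 5,  8,8 ]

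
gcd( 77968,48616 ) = 8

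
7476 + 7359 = 14835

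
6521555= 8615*757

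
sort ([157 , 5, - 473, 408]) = [ - 473,  5, 157, 408]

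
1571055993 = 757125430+813930563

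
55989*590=33033510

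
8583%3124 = 2335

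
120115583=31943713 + 88171870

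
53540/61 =53540/61 = 877.70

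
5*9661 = 48305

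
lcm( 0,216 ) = 0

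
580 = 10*58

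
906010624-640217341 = 265793283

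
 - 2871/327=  -9+24/109 = - 8.78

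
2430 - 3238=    - 808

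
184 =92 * 2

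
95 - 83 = 12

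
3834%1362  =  1110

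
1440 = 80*18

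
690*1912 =1319280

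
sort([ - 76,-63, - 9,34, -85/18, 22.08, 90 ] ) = [-76, - 63, - 9,  -  85/18,22.08,34,90]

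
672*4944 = 3322368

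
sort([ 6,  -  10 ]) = [ -10,6 ] 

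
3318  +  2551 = 5869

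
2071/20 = 103 + 11/20= 103.55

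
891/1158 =297/386  =  0.77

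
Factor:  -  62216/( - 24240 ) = 77/30 = 2^(  -  1 )*3^( - 1) * 5^( - 1 )*7^1*11^1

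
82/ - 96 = -1 + 7/48=   - 0.85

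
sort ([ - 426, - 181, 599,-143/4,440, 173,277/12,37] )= [ - 426, - 181, - 143/4,277/12 , 37, 173,440,599]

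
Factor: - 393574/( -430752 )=307/336 = 2^( - 4)*3^( - 1 )*7^(-1)*307^1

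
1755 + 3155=4910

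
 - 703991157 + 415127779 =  - 288863378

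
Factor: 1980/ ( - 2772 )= - 5^1*7^(-1 )=- 5/7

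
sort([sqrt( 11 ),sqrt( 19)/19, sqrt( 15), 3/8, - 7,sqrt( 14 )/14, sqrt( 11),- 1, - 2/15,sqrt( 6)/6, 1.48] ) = [ - 7,-1,  -  2/15,sqrt( 19 )/19,sqrt( 14) /14, 3/8,sqrt( 6 ) /6,1.48, sqrt( 11 ) , sqrt( 11),  sqrt ( 15)] 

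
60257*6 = 361542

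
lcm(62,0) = 0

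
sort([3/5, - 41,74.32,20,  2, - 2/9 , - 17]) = [ - 41, - 17,-2/9,3/5,2,20, 74.32 ]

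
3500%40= 20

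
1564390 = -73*( - 21430) 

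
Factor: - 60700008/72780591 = -2^3*13^( - 1)*31^(  -  1 )*37^(  -  1)*41^1*1627^( - 1)*61687^1 = - 20233336/24260197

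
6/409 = 6/409=0.01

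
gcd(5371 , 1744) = 1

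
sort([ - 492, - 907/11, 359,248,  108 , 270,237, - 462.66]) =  [-492, - 462.66,- 907/11,108, 237, 248, 270, 359 ] 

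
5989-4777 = 1212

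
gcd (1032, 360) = 24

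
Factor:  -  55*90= - 2^1 * 3^2*5^2*11^1 =- 4950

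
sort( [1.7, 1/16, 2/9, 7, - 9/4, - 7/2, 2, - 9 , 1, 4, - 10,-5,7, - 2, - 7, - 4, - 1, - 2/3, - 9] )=[-10 , - 9,-9,-7,-5, - 4,- 7/2,-9/4 , - 2, - 1, - 2/3, 1/16, 2/9, 1,1.7 , 2, 4, 7, 7 ] 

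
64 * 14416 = 922624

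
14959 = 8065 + 6894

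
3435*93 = 319455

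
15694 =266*59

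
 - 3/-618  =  1/206 = 0.00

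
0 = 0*57047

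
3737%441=209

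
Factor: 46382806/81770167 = 2^1*19^(-1)*149^1*227^(-1)*317^1*491^1*18959^ ( - 1 )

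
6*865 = 5190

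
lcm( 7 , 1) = 7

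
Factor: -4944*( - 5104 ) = 25234176 = 2^8*3^1*11^1*29^1*103^1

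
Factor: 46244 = 2^2*11^1*1051^1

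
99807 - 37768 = 62039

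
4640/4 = 1160 = 1160.00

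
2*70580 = 141160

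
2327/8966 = 2327/8966  =  0.26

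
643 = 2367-1724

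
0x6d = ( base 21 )54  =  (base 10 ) 109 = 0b1101101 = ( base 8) 155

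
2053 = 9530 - 7477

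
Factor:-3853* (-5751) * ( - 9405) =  - 3^6*5^1 * 11^1*19^1 *71^1 * 3853^1 = - 208401661215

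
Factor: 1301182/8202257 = 2^1 *7^( - 2) * 167393^ ( - 1)* 650591^1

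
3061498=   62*49379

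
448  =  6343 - 5895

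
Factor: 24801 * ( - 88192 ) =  - 2^7*3^1 * 7^1*13^1*53^1*1181^1 = - 2187249792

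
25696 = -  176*( - 146 ) 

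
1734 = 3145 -1411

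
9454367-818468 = 8635899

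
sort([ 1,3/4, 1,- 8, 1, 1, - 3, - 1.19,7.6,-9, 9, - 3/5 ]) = [ - 9, - 8, - 3, - 1.19, - 3/5,3/4, 1, 1,1,1, 7.6,9]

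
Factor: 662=2^1*331^1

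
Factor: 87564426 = 2^1*3^1 * 19^1*43^1*17863^1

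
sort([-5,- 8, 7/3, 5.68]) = [-8 , - 5, 7/3, 5.68 ]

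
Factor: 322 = 2^1*7^1 * 23^1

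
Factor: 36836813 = 13^1*2833601^1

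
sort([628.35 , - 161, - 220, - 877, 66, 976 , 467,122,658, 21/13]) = [ - 877, - 220,-161, 21/13 , 66,122, 467 , 628.35, 658, 976]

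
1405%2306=1405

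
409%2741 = 409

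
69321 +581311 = 650632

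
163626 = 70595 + 93031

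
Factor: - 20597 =  -  43^1*479^1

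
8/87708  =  2/21927  =  0.00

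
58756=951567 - 892811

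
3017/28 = 107 + 3/4 = 107.75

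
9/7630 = 9/7630=0.00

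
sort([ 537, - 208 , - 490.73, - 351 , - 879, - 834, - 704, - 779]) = [ - 879,  -  834, - 779, - 704,-490.73 , - 351, - 208,537] 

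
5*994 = 4970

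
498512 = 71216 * 7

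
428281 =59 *7259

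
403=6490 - 6087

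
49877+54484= 104361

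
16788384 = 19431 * 864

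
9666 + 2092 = 11758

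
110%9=2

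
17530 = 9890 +7640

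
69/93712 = 69/93712= 0.00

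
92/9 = 92/9   =  10.22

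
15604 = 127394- 111790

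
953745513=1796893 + 951948620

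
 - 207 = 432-639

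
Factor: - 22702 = -2^1*11351^1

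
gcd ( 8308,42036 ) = 124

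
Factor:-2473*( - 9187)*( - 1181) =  - 1181^1*2473^1*9187^1= - 26831671631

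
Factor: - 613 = -613^1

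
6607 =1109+5498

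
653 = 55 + 598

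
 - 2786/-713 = 2786/713 = 3.91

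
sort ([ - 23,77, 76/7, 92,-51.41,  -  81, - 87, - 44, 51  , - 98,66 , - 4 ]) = [ - 98, - 87,-81, - 51.41, - 44, - 23 , - 4,76/7,51, 66, 77,92 ] 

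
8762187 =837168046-828405859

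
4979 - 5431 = -452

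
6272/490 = 64/5 = 12.80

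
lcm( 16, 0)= 0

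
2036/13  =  2036/13 =156.62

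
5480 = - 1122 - - 6602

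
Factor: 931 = 7^2 * 19^1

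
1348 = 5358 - 4010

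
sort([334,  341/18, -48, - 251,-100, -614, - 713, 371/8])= [- 713,-614, - 251, - 100, - 48, 341/18 , 371/8, 334] 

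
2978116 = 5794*514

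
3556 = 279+3277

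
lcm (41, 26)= 1066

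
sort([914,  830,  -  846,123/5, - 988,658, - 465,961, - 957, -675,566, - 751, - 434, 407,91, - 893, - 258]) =[ - 988, - 957, - 893, - 846, - 751, - 675,-465, - 434,-258,123/5, 91,407,566,658, 830,914,  961]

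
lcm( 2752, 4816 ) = 19264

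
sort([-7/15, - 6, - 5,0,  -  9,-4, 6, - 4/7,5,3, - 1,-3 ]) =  [ - 9, -6  , - 5,-4, - 3, - 1, - 4/7, - 7/15, 0,3, 5  ,  6] 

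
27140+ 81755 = 108895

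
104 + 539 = 643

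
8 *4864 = 38912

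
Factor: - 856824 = - 2^3* 3^1*19^1*1879^1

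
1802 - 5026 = - 3224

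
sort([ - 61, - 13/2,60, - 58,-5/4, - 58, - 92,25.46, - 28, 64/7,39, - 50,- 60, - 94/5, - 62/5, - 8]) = [  -  92, - 61, - 60,-58,- 58, -50,  -  28, - 94/5, - 62/5, - 8,-13/2, - 5/4, 64/7, 25.46,39, 60 ]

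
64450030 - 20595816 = 43854214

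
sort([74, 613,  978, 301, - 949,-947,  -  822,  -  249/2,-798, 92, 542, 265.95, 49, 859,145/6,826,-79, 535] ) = [-949 ,-947, - 822, - 798, - 249/2, - 79, 145/6, 49, 74, 92,265.95,  301, 535,542, 613, 826, 859, 978 ]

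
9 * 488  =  4392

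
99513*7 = 696591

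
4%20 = 4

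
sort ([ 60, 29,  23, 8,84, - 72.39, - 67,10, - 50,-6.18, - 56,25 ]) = [ - 72.39 , - 67, - 56 , - 50  , - 6.18,8, 10,23,25,29,60,84]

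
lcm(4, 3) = 12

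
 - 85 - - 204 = 119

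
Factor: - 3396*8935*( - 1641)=2^2* 3^2*5^1*283^1*547^1*1787^1= 49793289660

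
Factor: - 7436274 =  - 2^1*3^1*1239379^1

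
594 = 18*33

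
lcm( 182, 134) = 12194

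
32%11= 10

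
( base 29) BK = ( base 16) 153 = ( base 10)339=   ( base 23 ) EH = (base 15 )179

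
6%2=0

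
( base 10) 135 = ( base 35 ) 3u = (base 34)3X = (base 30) 4F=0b10000111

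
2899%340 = 179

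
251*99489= 24971739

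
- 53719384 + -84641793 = -138361177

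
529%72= 25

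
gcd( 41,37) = 1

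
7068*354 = 2502072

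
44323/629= 70 + 293/629 = 70.47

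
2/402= 1/201 = 0.00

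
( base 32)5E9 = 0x15C9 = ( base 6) 41453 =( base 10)5577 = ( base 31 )5os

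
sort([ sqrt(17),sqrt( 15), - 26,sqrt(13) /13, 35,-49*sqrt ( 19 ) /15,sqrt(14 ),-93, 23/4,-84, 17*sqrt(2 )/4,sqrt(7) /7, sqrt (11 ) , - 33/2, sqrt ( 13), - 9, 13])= [ - 93,-84,  -  26,-33/2,  -  49*sqrt ( 19)/15, - 9, sqrt( 13) /13, sqrt( 7 )/7,sqrt( 11), sqrt(13 ),sqrt( 14),sqrt (15 ), sqrt( 17 ), 23/4, 17*sqrt( 2 )/4,13,35]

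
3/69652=3/69652 = 0.00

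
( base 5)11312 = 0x340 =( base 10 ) 832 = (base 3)1010211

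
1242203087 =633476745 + 608726342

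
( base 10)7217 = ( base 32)71H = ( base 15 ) 2212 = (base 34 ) 689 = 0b1110000110001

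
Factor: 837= 3^3 *31^1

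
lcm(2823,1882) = 5646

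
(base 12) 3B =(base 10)47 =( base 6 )115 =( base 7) 65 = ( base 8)57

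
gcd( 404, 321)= 1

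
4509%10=9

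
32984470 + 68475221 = 101459691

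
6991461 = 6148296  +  843165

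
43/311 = 43/311 =0.14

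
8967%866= 307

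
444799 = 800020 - 355221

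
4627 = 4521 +106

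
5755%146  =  61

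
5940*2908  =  17273520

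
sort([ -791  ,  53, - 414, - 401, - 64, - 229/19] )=[-791,-414, -401, - 64, - 229/19,53 ] 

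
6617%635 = 267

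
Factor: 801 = 3^2*89^1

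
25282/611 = 41+231/611= 41.38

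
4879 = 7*697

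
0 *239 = 0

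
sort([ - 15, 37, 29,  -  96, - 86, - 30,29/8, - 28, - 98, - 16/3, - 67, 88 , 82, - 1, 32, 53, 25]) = [ - 98,  -  96, - 86, - 67, - 30, - 28, - 15, - 16/3, - 1, 29/8, 25, 29,32,37,53,82, 88]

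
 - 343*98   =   - 33614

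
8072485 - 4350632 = 3721853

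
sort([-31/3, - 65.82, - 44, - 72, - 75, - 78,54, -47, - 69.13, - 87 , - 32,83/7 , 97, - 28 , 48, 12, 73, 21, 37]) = [-87, - 78, - 75,-72, - 69.13 ,-65.82 , - 47, - 44,-32, - 28 ,  -  31/3 , 83/7,12,21, 37 , 48, 54, 73 , 97]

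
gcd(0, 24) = 24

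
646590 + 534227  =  1180817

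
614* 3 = 1842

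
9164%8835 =329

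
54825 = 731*75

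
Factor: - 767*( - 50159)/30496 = 38471953/30496 = 2^( - 5)*13^1*59^1*953^( - 1 )*50159^1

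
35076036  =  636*55151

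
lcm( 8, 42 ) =168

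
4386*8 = 35088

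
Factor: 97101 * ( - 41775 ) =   -  4056394275 = -  3^3*5^2*557^1 *10789^1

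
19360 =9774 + 9586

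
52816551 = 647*81633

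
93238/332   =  46619/166 = 280.84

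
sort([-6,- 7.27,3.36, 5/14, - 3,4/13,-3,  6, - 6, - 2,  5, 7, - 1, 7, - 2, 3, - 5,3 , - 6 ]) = [  -  7.27,-6, - 6 ,-6, - 5 ,-3 , - 3,-2,-2, - 1, 4/13,5/14,3, 3, 3.36 , 5, 6, 7, 7] 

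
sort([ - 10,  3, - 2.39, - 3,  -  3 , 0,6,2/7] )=[ - 10, - 3, - 3, - 2.39, 0,2/7, 3, 6 ]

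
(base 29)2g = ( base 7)134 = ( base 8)112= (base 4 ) 1022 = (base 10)74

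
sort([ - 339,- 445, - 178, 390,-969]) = [ - 969,-445, - 339,-178,390]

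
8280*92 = 761760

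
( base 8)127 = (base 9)106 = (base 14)63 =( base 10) 87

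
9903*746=7387638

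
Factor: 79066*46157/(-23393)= -3649449362/23393 = - 2^1*  13^1*101^1 *149^( - 1 ) * 157^( - 1)*457^1*3041^1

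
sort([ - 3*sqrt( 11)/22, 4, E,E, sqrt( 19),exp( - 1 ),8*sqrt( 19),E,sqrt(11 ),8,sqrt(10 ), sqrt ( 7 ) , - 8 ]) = [ - 8, - 3  *  sqrt (11 ) /22,exp ( - 1), sqrt( 7 ),E,  E,E, sqrt( 10 ),sqrt(11), 4,sqrt(19 ),8, 8 * sqrt ( 19)] 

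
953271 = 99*9629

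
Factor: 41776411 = 163^1*197^1 * 1301^1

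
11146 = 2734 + 8412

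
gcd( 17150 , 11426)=2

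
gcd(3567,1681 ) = 41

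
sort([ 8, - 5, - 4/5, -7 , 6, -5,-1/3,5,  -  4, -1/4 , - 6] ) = [-7, -6, - 5, - 5, - 4, - 4/5, - 1/3,-1/4, 5,6,8 ] 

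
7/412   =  7/412 = 0.02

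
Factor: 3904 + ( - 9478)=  - 5574 = - 2^1*3^1*929^1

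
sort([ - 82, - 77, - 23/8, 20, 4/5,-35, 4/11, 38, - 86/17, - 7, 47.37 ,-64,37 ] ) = [ -82,-77,  -  64, - 35, - 7,-86/17, -23/8, 4/11, 4/5, 20, 37, 38,47.37 ]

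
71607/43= 1665+12/43= 1665.28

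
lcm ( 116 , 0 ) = 0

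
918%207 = 90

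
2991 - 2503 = 488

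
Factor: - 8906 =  -2^1 * 61^1*73^1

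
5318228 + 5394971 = 10713199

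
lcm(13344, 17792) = 53376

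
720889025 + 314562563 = 1035451588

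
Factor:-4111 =  -  4111^1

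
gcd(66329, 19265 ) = 1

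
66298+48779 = 115077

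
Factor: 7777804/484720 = 1944451/121180  =  2^( - 2 )*5^(- 1)*73^( - 1)*83^( - 1 )*109^1*17839^1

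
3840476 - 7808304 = - 3967828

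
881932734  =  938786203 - 56853469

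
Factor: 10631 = 10631^1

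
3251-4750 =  - 1499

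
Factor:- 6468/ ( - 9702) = 2/3 = 2^1* 3^( - 1)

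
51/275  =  51/275 = 0.19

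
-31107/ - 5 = 6221+2/5 = 6221.40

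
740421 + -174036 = 566385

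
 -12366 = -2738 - 9628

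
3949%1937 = 75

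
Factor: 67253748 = 2^2* 3^1*23^1 *243673^1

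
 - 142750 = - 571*250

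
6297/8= 787 + 1/8=787.12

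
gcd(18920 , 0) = 18920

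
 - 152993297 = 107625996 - 260619293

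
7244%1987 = 1283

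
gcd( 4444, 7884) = 4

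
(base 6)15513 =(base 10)2565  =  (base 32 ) 2g5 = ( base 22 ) 56D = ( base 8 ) 5005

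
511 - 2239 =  - 1728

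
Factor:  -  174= -2^1 * 3^1*29^1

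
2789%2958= 2789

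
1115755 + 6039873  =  7155628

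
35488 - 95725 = - 60237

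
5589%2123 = 1343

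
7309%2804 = 1701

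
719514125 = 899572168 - 180058043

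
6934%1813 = 1495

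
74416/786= 37208/393 = 94.68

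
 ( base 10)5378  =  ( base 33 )4UW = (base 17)11a6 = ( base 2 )1010100000010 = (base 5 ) 133003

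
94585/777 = 121+568/777 = 121.73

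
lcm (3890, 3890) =3890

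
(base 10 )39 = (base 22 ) 1h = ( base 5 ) 124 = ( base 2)100111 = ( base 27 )1c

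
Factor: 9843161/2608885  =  5^( - 1)*1153^1*8537^1*521777^ ( - 1)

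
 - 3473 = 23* ( - 151 ) 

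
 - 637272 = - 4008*159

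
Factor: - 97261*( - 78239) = 7^1*19^1*5119^1*11177^1 = 7609603379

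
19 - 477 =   -  458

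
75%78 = 75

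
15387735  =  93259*165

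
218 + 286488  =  286706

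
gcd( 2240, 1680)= 560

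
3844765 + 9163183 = 13007948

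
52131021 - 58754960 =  - 6623939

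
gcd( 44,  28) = 4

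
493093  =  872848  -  379755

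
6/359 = 6/359 = 0.02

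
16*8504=136064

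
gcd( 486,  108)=54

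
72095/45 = 1602 + 1/9 = 1602.11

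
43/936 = 43/936 = 0.05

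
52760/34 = 26380/17 = 1551.76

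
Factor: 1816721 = 907^1*2003^1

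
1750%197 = 174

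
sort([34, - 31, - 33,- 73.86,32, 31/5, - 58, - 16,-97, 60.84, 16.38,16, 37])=[ - 97, - 73.86,-58, - 33,-31, - 16 , 31/5, 16, 16.38, 32, 34, 37, 60.84] 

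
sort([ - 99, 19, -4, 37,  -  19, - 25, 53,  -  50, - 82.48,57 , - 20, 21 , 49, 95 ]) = [-99,-82.48,  -  50, - 25,-20, - 19, - 4, 19, 21, 37, 49,53, 57, 95 ] 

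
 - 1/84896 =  - 1+ 84895/84896=- 0.00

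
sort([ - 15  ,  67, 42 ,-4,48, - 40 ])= [-40, - 15, - 4,42 , 48, 67 ] 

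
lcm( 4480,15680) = 31360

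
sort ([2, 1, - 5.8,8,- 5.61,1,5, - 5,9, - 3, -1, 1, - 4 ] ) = [ - 5.8, - 5.61, - 5,  -  4, - 3, -1 , 1, 1,1,2, 5,8,9]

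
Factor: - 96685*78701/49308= -2^( - 2)*3^( - 1)*5^1* 61^1*317^1*587^( - 1 )*  11243^1 = - 1087029455/7044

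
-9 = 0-9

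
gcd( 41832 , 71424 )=72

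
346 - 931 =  - 585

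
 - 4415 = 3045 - 7460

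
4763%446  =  303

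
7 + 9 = 16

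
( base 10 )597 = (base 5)4342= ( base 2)1001010101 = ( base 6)2433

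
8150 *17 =138550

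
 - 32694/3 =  - 10898 = -10898.00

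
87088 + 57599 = 144687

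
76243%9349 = 1451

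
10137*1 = 10137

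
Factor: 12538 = 2^1*6269^1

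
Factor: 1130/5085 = 2/9= 2^1*3^( - 2 ) 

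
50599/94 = 50599/94 = 538.29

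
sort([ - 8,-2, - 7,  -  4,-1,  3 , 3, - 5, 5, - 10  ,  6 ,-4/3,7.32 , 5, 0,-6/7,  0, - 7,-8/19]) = [ - 10, - 8, - 7 , - 7,-5,  -  4,-2,- 4/3,-1, - 6/7, - 8/19,0,  0,3,3, 5, 5,6, 7.32]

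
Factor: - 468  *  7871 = - 2^2*3^2*13^1*17^1 *463^1 = - 3683628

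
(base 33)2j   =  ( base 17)50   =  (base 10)85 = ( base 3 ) 10011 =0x55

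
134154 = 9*14906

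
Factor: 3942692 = 2^2*13^1*75821^1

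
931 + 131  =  1062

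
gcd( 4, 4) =4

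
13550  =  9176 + 4374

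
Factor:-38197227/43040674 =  - 2^(-1)*3^1*23^1*853^( - 1)*25229^(-1)* 553583^1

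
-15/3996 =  - 1 + 1327/1332  =  -0.00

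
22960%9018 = 4924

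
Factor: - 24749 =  - 24749^1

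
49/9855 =49/9855 = 0.00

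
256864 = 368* 698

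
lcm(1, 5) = 5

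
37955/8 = 4744 + 3/8 = 4744.38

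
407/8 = 50  +  7/8= 50.88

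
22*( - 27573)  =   - 606606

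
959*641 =614719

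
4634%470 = 404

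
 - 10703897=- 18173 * 589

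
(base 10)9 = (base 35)9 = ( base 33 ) 9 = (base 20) 9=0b1001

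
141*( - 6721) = -947661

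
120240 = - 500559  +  620799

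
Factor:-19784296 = -2^3  *  7^1 * 67^1 * 5273^1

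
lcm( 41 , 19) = 779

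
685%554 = 131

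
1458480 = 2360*618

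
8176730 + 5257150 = 13433880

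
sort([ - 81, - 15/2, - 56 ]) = [ - 81, - 56, - 15/2]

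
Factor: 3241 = 7^1 * 463^1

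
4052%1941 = 170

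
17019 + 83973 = 100992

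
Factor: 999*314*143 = 2^1*3^3*11^1*13^1*37^1 * 157^1 = 44857098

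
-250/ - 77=3 + 19/77 = 3.25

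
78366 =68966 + 9400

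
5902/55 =107 + 17/55= 107.31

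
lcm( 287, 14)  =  574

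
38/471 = 38/471 =0.08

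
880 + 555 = 1435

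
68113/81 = 68113/81= 840.90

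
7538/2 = 3769 = 3769.00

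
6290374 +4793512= 11083886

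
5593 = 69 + 5524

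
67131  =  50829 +16302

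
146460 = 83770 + 62690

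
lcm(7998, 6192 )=191952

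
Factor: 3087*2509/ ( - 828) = -2^( - 2)*7^3  *13^1 * 23^( - 1 )*193^1= - 860587/92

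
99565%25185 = 24010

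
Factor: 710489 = 13^1*31^1*41^1*43^1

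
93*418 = 38874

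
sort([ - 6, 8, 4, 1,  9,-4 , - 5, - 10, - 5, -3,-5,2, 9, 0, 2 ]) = [-10,-6,  -  5, - 5, - 5, - 4,  -  3, 0  ,  1, 2, 2, 4,8,9,9]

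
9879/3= 3293 = 3293.00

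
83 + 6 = 89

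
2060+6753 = 8813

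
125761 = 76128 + 49633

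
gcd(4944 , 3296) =1648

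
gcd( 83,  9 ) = 1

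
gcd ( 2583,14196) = 21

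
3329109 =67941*49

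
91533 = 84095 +7438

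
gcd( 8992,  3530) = 2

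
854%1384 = 854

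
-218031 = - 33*6607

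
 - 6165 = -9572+3407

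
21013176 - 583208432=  - 562195256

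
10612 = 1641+8971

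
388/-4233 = -1 + 3845/4233 = - 0.09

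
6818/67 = 101+ 51/67 = 101.76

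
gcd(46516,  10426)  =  802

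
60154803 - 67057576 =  - 6902773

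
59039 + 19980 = 79019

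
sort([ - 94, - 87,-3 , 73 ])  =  [-94, - 87,-3, 73]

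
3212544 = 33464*96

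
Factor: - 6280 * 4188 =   -  26300640 = - 2^5*3^1*5^1*157^1*349^1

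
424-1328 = -904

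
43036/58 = 742 = 742.00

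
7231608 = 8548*846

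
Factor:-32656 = - 2^4*13^1*157^1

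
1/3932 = 1/3932 = 0.00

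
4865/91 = 695/13 =53.46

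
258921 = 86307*3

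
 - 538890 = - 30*17963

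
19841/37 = 536 + 9/37 = 536.24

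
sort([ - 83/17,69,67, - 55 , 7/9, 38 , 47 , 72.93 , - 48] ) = [ - 55, - 48, - 83/17,7/9,38,47,67,69, 72.93]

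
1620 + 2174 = 3794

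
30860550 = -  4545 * (  -  6790)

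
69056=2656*26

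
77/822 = 77/822 = 0.09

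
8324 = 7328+996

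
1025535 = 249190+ 776345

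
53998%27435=26563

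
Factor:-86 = -2^1*43^1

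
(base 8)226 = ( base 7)303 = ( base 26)5k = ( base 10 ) 150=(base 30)50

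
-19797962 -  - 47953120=28155158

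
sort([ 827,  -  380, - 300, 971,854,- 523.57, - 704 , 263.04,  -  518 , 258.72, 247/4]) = [ -704,-523.57, - 518,  -  380, - 300 , 247/4, 258.72, 263.04,  827,854, 971 ]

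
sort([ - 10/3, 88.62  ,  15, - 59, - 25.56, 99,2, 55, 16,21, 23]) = [ - 59,- 25.56,  -  10/3, 2, 15 , 16,21,23, 55, 88.62, 99]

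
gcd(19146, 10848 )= 6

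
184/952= 23/119 =0.19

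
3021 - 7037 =  -  4016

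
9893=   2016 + 7877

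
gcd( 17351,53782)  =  1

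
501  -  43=458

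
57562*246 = 14160252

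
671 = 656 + 15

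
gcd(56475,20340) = 45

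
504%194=116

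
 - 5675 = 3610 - 9285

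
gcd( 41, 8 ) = 1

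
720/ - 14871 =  - 1+4717/4957 = -0.05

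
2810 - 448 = 2362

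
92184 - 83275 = 8909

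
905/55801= 905/55801=0.02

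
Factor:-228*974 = -2^3*3^1*19^1*487^1 = - 222072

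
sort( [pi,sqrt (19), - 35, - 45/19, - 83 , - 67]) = [- 83,-67, - 35, - 45/19 , pi , sqrt( 19) ]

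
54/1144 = 27/572=0.05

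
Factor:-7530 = -2^1*3^1*5^1*251^1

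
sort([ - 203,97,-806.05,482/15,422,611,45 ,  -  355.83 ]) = [ -806.05,  -  355.83,- 203, 482/15,45,  97,422,611] 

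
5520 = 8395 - 2875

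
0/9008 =0 = 0.00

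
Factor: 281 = 281^1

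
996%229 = 80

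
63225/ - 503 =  - 126 + 153/503=- 125.70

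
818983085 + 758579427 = 1577562512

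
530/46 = 11 + 12/23 = 11.52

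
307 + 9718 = 10025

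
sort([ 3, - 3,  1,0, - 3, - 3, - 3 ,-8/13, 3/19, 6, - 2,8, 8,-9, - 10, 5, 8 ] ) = [ - 10, - 9,-3, - 3, - 3,  -  3,-2,-8/13,0,3/19, 1,3, 5,6, 8, 8 , 8 ]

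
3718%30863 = 3718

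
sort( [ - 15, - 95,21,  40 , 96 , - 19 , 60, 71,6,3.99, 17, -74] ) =[  -  95,  -  74, - 19, - 15 , 3.99, 6,17,21, 40 , 60,71 , 96] 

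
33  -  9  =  24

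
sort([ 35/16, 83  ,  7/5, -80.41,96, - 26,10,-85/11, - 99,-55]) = [ - 99,-80.41,- 55,-26, - 85/11, 7/5,35/16,10,83,96 ]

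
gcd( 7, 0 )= 7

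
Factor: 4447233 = 3^2 * 7^1*73^1*967^1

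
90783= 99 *917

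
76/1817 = 76/1817 = 0.04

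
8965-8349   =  616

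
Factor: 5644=2^2 *17^1*83^1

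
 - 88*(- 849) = 74712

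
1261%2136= 1261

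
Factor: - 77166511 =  - 83^1*929717^1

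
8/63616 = 1/7952= 0.00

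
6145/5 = 1229= 1229.00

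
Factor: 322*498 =2^2*3^1*7^1*23^1*83^1 = 160356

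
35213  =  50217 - 15004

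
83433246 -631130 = 82802116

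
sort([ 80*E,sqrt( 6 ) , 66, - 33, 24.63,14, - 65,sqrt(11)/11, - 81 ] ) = [ - 81, - 65, - 33 , sqrt( 11 ) /11,sqrt( 6 ), 14, 24.63, 66,80*E ]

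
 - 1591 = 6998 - 8589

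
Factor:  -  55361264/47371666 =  - 2^3*7^1 *103^1*1069^( - 1)*4799^1 * 22157^ ( - 1) = -  27680632/23685833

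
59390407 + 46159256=105549663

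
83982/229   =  83982/229 = 366.73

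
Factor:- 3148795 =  - 5^1* 13^1*193^1*251^1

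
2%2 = 0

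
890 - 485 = 405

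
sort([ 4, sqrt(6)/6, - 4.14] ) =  [ - 4.14,sqrt(6 )/6 , 4 ] 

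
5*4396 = 21980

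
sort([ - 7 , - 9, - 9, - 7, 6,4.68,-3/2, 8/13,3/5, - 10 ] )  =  [ - 10, - 9, - 9, - 7, - 7,  -  3/2,3/5, 8/13,4.68 , 6 ]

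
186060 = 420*443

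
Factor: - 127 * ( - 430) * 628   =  34295080 = 2^3*5^1*43^1*127^1*157^1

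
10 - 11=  - 1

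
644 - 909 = - 265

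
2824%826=346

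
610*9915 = 6048150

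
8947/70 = 127 + 57/70 = 127.81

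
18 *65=1170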